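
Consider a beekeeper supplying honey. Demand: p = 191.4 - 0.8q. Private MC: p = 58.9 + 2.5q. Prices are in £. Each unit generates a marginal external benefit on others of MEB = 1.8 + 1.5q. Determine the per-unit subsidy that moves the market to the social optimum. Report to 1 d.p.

Social marginal cost = private MC − MEB = 57.1 + q.
Set SMC = demand: 57.1 + q = 191.4 - 0.8q → q* = 74.6111.
The Pigouvian subsidy equals MEB at q*: 1.8 + 1.5×74.6111 = 113.7167.

subsidy = £113.7 per unit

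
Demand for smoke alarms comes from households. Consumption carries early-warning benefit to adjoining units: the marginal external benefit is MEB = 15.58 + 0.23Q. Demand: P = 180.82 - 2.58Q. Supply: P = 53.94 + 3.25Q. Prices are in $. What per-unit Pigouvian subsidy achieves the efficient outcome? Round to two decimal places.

subsidy = $21.43 per unit

Social marginal benefit = demand + MEB = 196.40 - 2.35Q.
Set SMB = MC: 196.40 - 2.35Q = 53.94 + 3.25Q → Q* = 25.4393.
The Pigouvian subsidy equals MEB at Q*: 15.58 + 0.23×25.4393 = 21.4310.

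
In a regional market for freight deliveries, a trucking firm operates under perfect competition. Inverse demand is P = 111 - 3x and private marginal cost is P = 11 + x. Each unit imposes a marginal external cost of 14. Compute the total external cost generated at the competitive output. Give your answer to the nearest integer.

Market equilibrium (private): 11 + x = 111 - 3x → x_m = 25.0000.
Total external cost = MEC × x_m = 14 × 25.0000 = 350.0000.

350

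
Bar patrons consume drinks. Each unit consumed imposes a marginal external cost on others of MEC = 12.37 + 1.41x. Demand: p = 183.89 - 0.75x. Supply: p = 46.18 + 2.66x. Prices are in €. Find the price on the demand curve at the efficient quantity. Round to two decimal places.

Social marginal benefit = demand − MEC = 171.52 - 2.16x.
Set SMB = MC: 171.52 - 2.16x = 46.18 + 2.66x → x* = 26.0041.
Consumer price on the demand curve at x*: 183.89 − 0.75×26.0041 = 164.3869.

P = €164.39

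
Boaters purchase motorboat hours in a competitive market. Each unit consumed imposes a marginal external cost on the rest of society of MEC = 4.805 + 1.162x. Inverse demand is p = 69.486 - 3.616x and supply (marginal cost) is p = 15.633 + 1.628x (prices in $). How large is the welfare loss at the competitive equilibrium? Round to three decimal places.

DWL = $21.867

Market equilibrium (private): 15.633 + 1.628x = 69.486 - 3.616x → x_m = 10.2695.
Social marginal benefit = demand − MEC = 64.681 - 4.778x.
Set SMB = MC: 64.681 - 4.778x = 15.633 + 1.628x → x* = 7.6566.
Between x* and x_m the wedge MC − SMB runs linearly from 0 to MEC(x_m), so the loss is a triangle.
DWL = ½ × 2.6129 × 16.7381 = 21.8675.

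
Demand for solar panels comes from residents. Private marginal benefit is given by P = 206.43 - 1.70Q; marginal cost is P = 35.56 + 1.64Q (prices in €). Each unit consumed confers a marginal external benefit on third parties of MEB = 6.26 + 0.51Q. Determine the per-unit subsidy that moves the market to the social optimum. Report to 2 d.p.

Social marginal benefit = demand + MEB = 212.69 - 1.19Q.
Set SMB = MC: 212.69 - 1.19Q = 35.56 + 1.64Q → Q* = 62.5901.
The Pigouvian subsidy equals MEB at Q*: 6.26 + 0.51×62.5901 = 38.1810.

subsidy = €38.18 per unit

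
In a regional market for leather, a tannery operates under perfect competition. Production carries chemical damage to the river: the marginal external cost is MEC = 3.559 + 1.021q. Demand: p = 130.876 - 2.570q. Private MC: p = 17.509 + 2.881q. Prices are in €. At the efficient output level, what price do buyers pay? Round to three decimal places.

Social marginal cost = private MC + MEC = 21.068 + 3.902q.
Set SMC = demand: 21.068 + 3.902q = 130.876 - 2.570q → q* = 16.9666.
Consumer price on the demand curve at q*: 130.876 − 2.570×16.9666 = 87.2718.

P = €87.272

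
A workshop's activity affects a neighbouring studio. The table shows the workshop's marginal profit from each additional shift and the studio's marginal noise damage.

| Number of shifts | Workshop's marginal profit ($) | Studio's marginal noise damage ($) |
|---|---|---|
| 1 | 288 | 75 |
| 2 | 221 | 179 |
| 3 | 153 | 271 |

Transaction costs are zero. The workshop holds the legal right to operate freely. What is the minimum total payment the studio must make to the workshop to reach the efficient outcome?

$153

Left alone the workshop would choose level 3 (marginal profit stays positive).
Efficient level: k* = 2 (marginal profit ≥ marginal noise damage through 2).
The studio must at least cover the workshop's forgone profit from cutting 3→2: 153 = 153.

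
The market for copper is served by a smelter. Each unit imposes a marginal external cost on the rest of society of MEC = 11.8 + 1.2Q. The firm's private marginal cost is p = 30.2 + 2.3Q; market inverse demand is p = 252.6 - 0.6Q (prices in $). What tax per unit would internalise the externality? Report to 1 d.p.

Social marginal cost = private MC + MEC = 42.0 + 3.5Q.
Set SMC = demand: 42.0 + 3.5Q = 252.6 - 0.6Q → Q* = 51.3659.
The Pigouvian tax equals MEC at Q*: 11.8 + 1.2×51.3659 = 73.4391.

tax = $73.4 per unit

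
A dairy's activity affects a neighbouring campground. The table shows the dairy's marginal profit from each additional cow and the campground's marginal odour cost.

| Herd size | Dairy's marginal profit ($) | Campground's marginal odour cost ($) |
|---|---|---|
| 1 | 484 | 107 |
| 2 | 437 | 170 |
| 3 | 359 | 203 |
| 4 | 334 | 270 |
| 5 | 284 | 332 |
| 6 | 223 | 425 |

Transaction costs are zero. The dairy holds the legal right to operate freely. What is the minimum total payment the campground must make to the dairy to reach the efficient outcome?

$507

Left alone the dairy would choose level 6 (marginal profit stays positive).
Efficient level: k* = 4 (marginal profit ≥ marginal odour cost through 4).
The campground must at least cover the dairy's forgone profit from cutting 6→4: 284 + 223 = 507.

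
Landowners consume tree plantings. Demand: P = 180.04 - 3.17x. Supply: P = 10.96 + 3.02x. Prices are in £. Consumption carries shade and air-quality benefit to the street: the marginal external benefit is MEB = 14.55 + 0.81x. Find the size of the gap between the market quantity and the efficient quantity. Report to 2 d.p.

6.82 units

Market equilibrium (private): 10.96 + 3.02x = 180.04 - 3.17x → x_m = 27.3150.
Social marginal benefit = demand + MEB = 194.59 - 2.36x.
Set SMB = MC: 194.59 - 2.36x = 10.96 + 3.02x → x* = 34.1320.
Gap = |27.3150 − 34.1320| = 6.8170.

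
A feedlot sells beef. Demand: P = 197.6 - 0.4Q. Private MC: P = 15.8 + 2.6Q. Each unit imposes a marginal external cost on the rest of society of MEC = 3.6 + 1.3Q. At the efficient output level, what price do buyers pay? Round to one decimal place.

Social marginal cost = private MC + MEC = 19.4 + 3.9Q.
Set SMC = demand: 19.4 + 3.9Q = 197.6 - 0.4Q → Q* = 41.4419.
Consumer price on the demand curve at Q*: 197.6 − 0.4×41.4419 = 181.0232.

P = 181.0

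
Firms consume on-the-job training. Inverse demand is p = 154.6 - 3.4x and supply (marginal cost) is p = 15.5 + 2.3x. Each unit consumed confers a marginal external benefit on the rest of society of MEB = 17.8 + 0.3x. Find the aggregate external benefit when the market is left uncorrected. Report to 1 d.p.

Market equilibrium (private): 15.5 + 2.3x = 154.6 - 3.4x → x_m = 24.4035.
Total external benefit = ∫₀^{x_m} (17.8 + 0.3x) dx = 17.8×24.4035 + ½×0.3×24.4035² = 523.7119.

523.7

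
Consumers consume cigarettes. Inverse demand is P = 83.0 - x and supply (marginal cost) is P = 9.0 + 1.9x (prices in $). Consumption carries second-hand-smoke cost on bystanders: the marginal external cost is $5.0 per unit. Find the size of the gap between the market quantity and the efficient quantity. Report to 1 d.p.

1.7 units

Market equilibrium (private): 9.0 + 1.9x = 83.0 - x → x_m = 25.5172.
Social marginal benefit = demand − MEC = 78.0 - x.
Set SMB = MC: 78.0 - x = 9.0 + 1.9x → x* = 23.7931.
Gap = |25.5172 − 23.7931| = 1.7241.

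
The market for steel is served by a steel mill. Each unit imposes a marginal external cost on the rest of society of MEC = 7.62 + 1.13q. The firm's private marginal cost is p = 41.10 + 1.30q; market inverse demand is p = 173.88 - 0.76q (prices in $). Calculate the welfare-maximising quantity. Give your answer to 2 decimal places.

Social marginal cost = private MC + MEC = 48.72 + 2.43q.
Set SMC = demand: 48.72 + 2.43q = 173.88 - 0.76q → q* = 39.2351.

q* = 39.24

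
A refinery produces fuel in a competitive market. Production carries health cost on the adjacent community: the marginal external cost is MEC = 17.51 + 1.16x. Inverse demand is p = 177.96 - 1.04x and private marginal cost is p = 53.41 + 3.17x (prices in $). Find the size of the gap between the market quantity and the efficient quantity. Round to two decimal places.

Market equilibrium (private): 53.41 + 3.17x = 177.96 - 1.04x → x_m = 29.5843.
Social marginal cost = private MC + MEC = 70.92 + 4.33x.
Set SMC = demand: 70.92 + 4.33x = 177.96 - 1.04x → x* = 19.9330.
Gap = |29.5843 − 19.9330| = 9.6513.

9.65 units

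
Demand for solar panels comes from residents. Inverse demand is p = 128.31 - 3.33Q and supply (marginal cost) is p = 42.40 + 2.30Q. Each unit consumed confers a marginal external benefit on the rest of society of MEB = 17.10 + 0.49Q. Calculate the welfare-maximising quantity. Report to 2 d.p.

Q* = 20.04

Social marginal benefit = demand + MEB = 145.41 - 2.84Q.
Set SMB = MC: 145.41 - 2.84Q = 42.40 + 2.30Q → Q* = 20.0409.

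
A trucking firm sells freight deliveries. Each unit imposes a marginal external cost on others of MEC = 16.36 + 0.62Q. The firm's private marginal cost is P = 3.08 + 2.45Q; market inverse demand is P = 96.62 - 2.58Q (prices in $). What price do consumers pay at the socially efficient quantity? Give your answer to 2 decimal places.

P = $61.38

Social marginal cost = private MC + MEC = 19.44 + 3.07Q.
Set SMC = demand: 19.44 + 3.07Q = 96.62 - 2.58Q → Q* = 13.6602.
Consumer price on the demand curve at Q*: 96.62 − 2.58×13.6602 = 61.3767.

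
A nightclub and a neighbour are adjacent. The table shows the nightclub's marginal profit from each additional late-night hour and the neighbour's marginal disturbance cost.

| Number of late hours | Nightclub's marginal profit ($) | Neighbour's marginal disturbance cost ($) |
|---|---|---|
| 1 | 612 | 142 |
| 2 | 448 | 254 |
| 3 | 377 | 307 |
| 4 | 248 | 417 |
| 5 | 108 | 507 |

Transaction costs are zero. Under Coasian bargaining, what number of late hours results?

3

Bargaining reaches the level where marginal profit last exceeds marginal disturbance cost.
That holds through level 3 (377 ≥ 307) but not at 4 (248 < 417).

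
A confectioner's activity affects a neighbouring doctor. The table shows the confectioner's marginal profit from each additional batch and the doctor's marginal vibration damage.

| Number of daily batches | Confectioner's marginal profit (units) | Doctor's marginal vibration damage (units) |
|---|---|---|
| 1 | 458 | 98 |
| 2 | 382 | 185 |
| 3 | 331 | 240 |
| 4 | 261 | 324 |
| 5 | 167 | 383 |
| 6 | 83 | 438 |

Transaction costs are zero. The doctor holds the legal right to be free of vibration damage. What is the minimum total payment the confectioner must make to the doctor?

523

Efficient level: marginal profit ≥ marginal vibration damage through level 3, so k* = 3.
With the doctor holding the right, the confectioner must at least compensate total damage at k*: 98 + 185 + 240 = 523.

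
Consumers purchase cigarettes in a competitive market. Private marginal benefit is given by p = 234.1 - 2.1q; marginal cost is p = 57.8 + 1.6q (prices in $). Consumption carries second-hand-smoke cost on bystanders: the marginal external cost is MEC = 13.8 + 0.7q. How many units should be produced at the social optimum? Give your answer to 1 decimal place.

q* = 36.9

Social marginal benefit = demand − MEC = 220.3 - 2.8q.
Set SMB = MC: 220.3 - 2.8q = 57.8 + 1.6q → q* = 36.9318.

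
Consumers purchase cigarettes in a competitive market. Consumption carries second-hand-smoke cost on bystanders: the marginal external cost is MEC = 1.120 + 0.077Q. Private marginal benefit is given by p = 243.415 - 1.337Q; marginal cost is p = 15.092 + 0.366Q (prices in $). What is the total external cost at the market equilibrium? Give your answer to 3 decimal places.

Market equilibrium (private): 15.092 + 0.366Q = 243.415 - 1.337Q → Q_m = 134.0711.
Total external cost = ∫₀^{Q_m} (1.120 + 0.077Q) dQ = 1.120×134.0711 + ½×0.077×134.0711² = 842.1994.

$842.199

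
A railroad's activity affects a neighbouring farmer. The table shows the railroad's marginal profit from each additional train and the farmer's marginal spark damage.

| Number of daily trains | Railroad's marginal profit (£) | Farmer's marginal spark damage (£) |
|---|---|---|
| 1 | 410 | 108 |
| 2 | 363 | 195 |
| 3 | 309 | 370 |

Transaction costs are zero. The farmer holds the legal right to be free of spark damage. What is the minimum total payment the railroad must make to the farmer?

Efficient level: marginal profit ≥ marginal spark damage through level 2, so k* = 2.
With the farmer holding the right, the railroad must at least compensate total damage at k*: 108 + 195 = 303.

£303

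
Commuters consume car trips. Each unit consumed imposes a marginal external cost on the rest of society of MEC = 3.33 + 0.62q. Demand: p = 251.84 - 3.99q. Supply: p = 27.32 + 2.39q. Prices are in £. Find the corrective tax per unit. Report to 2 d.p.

tax = £22.92 per unit

Social marginal benefit = demand − MEC = 248.51 - 4.61q.
Set SMB = MC: 248.51 - 4.61q = 27.32 + 2.39q → q* = 31.5986.
The Pigouvian tax equals MEC at q*: 3.33 + 0.62×31.5986 = 22.9211.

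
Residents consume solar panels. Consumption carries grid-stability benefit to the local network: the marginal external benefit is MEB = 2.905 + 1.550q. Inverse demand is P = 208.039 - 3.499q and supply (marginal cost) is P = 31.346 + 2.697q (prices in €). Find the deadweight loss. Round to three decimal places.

Market equilibrium (private): 31.346 + 2.697q = 208.039 - 3.499q → q_m = 28.5173.
Social marginal benefit = demand + MEB = 210.944 - 1.949q.
Set SMB = MC: 210.944 - 1.949q = 31.346 + 2.697q → q* = 38.6565.
Height of the DWL triangle at q_m is SMB(q_m) − MC(q_m) = MEB(q_m) = 47.1068.
DWL = ½ × 10.1392 × 47.1068 = 238.8126.

DWL = €238.813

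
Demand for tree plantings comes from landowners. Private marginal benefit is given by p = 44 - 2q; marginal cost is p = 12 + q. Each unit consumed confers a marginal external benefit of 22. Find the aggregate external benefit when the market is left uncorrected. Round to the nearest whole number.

235

Market equilibrium (private): 12 + q = 44 - 2q → q_m = 10.6667.
Total external benefit = MEB × q_m = 22 × 10.6667 = 234.6674.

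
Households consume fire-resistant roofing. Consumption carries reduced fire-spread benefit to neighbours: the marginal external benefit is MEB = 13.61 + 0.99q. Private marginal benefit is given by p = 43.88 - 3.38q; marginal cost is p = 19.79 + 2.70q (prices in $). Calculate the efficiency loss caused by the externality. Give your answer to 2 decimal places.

Market equilibrium (private): 19.79 + 2.70q = 43.88 - 3.38q → q_m = 3.9622.
Social marginal benefit = demand + MEB = 57.49 - 2.39q.
Set SMB = MC: 57.49 - 2.39q = 19.79 + 2.70q → q* = 7.4067.
The loss is the area between SMB and MC from q* to q_m; with linear curves that's a triangle of height MEB(q_m).
DWL = ½ × 3.4445 × 17.5325 = 30.1953.

DWL = $30.20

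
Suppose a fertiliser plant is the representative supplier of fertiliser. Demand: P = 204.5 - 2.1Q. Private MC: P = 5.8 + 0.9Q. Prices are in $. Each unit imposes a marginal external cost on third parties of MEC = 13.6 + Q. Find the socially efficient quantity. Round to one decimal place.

Q* = 46.3

Social marginal cost = private MC + MEC = 19.4 + 1.9Q.
Set SMC = demand: 19.4 + 1.9Q = 204.5 - 2.1Q → Q* = 46.2750.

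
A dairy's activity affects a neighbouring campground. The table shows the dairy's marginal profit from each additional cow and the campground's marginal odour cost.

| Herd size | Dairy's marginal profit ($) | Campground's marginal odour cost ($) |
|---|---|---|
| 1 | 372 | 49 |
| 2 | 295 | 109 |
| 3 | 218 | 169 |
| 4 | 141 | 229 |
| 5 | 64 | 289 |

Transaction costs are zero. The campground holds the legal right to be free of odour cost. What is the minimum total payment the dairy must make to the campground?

Efficient level: marginal profit ≥ marginal odour cost through level 3, so k* = 3.
With the campground holding the right, the dairy must at least compensate total damage at k*: 49 + 109 + 169 = 327.

$327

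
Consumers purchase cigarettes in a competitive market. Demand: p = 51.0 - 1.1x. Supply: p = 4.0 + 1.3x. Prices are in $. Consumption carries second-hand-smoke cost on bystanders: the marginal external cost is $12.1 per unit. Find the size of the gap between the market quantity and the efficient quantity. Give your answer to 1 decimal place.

5.0 units

Market equilibrium (private): 4.0 + 1.3x = 51.0 - 1.1x → x_m = 19.5833.
Social marginal benefit = demand − MEC = 38.9 - 1.1x.
Set SMB = MC: 38.9 - 1.1x = 4.0 + 1.3x → x* = 14.5417.
Gap = |19.5833 − 14.5417| = 5.0416.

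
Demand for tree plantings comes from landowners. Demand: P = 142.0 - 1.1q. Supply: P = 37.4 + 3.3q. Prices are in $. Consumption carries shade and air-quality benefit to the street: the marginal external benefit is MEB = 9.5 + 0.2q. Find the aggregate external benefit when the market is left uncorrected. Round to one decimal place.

$282.4

Market equilibrium (private): 37.4 + 3.3q = 142.0 - 1.1q → q_m = 23.7727.
Total external benefit = ∫₀^{q_m} (9.5 + 0.2q) dq = 9.5×23.7727 + ½×0.2×23.7727² = 282.3548.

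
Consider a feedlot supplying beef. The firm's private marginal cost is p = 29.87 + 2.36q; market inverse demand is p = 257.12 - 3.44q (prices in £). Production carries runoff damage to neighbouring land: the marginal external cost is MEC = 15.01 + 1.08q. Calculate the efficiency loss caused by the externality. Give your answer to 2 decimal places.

DWL = £238.82

Market equilibrium (private): 29.87 + 2.36q = 257.12 - 3.44q → q_m = 39.1810.
Social marginal cost = private MC + MEC = 44.88 + 3.44q.
Set SMC = demand: 44.88 + 3.44q = 257.12 - 3.44q → q* = 30.8488.
Between q* and q_m the wedge SMC − demand runs linearly from 0 to MEC(q_m), so the loss is a triangle.
DWL = ½ × 8.3322 × 57.3255 = 238.8238.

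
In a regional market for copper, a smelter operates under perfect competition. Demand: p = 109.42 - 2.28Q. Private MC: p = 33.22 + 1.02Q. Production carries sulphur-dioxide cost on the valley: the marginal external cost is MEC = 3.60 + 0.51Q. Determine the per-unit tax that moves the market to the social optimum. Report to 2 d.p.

tax = 13.32 per unit

Social marginal cost = private MC + MEC = 36.82 + 1.53Q.
Set SMC = demand: 36.82 + 1.53Q = 109.42 - 2.28Q → Q* = 19.0551.
The Pigouvian tax equals MEC at Q*: 3.60 + 0.51×19.0551 = 13.3181.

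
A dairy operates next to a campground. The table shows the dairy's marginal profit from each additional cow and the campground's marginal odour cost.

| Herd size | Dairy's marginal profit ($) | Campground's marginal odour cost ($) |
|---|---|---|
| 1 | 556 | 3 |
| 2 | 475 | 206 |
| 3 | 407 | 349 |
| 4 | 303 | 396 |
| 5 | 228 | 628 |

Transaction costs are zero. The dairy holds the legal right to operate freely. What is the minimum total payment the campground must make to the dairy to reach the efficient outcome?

Left alone the dairy would choose level 5 (marginal profit stays positive).
Efficient level: k* = 3 (marginal profit ≥ marginal odour cost through 3).
The campground must at least cover the dairy's forgone profit from cutting 5→3: 303 + 228 = 531.

$531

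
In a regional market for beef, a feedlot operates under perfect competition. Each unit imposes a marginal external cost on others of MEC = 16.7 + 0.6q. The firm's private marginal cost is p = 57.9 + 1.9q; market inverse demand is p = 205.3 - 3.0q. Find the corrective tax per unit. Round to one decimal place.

Social marginal cost = private MC + MEC = 74.6 + 2.5q.
Set SMC = demand: 74.6 + 2.5q = 205.3 - 3.0q → q* = 23.7636.
The Pigouvian tax equals MEC at q*: 16.7 + 0.6×23.7636 = 30.9582.

tax = 31.0 per unit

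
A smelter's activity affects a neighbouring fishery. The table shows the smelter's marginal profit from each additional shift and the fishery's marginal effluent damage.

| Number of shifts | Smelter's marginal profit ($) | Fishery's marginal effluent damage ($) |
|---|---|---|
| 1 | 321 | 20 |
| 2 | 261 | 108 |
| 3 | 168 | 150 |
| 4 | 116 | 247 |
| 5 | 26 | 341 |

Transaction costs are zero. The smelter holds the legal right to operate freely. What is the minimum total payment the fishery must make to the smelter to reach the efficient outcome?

Left alone the smelter would choose level 5 (marginal profit stays positive).
Efficient level: k* = 3 (marginal profit ≥ marginal effluent damage through 3).
The fishery must at least cover the smelter's forgone profit from cutting 5→3: 116 + 26 = 142.

$142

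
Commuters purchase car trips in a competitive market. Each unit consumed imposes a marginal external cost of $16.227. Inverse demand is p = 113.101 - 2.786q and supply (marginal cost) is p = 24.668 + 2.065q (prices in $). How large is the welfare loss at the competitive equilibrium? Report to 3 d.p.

Market equilibrium (private): 24.668 + 2.065q = 113.101 - 2.786q → q_m = 18.2298.
Social marginal benefit = demand − MEC = 96.874 - 2.786q.
Set SMB = MC: 96.874 - 2.786q = 24.668 + 2.065q → q* = 14.8848.
The loss is the area between SMB and MC from q* to q_m; with linear curves that's a triangle of height MEC(q_m).
DWL = ½ × 3.3450 × 16.2270 = 27.1397.

DWL = $27.140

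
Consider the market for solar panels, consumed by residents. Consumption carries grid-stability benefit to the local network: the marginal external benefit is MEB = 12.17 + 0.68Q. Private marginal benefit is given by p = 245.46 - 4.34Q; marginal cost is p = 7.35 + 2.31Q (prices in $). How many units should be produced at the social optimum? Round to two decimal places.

Q* = 41.92

Social marginal benefit = demand + MEB = 257.63 - 3.66Q.
Set SMB = MC: 257.63 - 3.66Q = 7.35 + 2.31Q → Q* = 41.9229.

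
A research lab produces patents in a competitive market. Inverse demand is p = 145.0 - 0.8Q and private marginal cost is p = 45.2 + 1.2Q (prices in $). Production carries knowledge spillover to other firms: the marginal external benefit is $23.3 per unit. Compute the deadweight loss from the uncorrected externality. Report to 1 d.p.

Market equilibrium (private): 45.2 + 1.2Q = 145.0 - 0.8Q → Q_m = 49.9000.
Social marginal cost = private MC − MEB = 21.9 + 1.2Q.
Set SMC = demand: 21.9 + 1.2Q = 145.0 - 0.8Q → Q* = 61.5500.
The welfare-loss triangle has base |Q_m − Q*| and height MEB(Q_m) (the vertical gap between SMC and demand is zero at Q* and MEB at Q_m).
DWL = ½ × 11.6500 × 23.3000 = 135.7225.

DWL = $135.7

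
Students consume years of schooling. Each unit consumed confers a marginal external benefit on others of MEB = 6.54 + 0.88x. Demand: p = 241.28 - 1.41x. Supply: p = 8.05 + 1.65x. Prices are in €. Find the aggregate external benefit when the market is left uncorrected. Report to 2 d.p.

Market equilibrium (private): 8.05 + 1.65x = 241.28 - 1.41x → x_m = 76.2190.
Total external benefit = ∫₀^{x_m} (6.54 + 0.88x) dx = 6.54×76.2190 + ½×0.88×76.2190² = 3054.5801.

€3054.58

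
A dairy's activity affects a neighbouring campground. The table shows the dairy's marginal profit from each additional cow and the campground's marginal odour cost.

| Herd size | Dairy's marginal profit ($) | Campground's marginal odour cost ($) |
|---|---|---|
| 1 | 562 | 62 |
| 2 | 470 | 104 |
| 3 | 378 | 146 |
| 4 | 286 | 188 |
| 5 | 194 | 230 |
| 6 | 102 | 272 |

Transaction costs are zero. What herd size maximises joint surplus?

Bargaining reaches the level where marginal profit last exceeds marginal odour cost.
That holds through level 4 (286 ≥ 188) but not at 5 (194 < 230).

4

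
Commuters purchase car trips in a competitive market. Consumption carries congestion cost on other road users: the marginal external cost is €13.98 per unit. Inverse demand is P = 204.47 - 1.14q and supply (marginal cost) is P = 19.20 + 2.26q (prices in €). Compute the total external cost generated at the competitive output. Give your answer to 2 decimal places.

Market equilibrium (private): 19.20 + 2.26q = 204.47 - 1.14q → q_m = 54.4912.
Total external cost = MEC × q_m = 13.98 × 54.4912 = 761.7870.

€761.79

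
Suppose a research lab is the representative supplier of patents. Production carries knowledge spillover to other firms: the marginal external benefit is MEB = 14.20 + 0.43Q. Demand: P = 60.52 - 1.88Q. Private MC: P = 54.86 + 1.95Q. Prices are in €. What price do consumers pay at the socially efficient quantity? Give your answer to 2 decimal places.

P = €49.54

Social marginal cost = private MC − MEB = 40.66 + 1.52Q.
Set SMC = demand: 40.66 + 1.52Q = 60.52 - 1.88Q → Q* = 5.8412.
Consumer price on the demand curve at Q*: 60.52 − 1.88×5.8412 = 49.5385.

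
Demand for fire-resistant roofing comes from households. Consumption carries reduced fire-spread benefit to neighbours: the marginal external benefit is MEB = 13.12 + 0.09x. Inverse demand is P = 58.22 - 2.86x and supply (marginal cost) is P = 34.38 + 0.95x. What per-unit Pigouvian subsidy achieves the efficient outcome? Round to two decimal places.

subsidy = 14.01 per unit

Social marginal benefit = demand + MEB = 71.34 - 2.77x.
Set SMB = MC: 71.34 - 2.77x = 34.38 + 0.95x → x* = 9.9355.
The Pigouvian subsidy equals MEB at x*: 13.12 + 0.09×9.9355 = 14.0142.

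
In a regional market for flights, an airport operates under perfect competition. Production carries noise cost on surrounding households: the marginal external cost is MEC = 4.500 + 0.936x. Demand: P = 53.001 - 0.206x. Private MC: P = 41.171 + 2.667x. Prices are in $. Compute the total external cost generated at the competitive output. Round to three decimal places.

$26.464

Market equilibrium (private): 41.171 + 2.667x = 53.001 - 0.206x → x_m = 4.1176.
Total external cost = ∫₀^{x_m} (4.500 + 0.936x) dx = 4.500×4.1176 + ½×0.936×4.1176² = 26.4640.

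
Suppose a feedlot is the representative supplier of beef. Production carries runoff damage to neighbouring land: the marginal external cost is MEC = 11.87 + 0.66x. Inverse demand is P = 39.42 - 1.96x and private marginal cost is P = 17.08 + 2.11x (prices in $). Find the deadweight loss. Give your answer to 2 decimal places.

Market equilibrium (private): 17.08 + 2.11x = 39.42 - 1.96x → x_m = 5.4889.
Social marginal cost = private MC + MEC = 28.95 + 2.77x.
Set SMC = demand: 28.95 + 2.77x = 39.42 - 1.96x → x* = 2.2135.
Between x* and x_m the wedge SMC − demand runs linearly from 0 to MEC(x_m), so the loss is a triangle.
DWL = ½ × 3.2754 × 15.4927 = 25.3724.

DWL = $25.37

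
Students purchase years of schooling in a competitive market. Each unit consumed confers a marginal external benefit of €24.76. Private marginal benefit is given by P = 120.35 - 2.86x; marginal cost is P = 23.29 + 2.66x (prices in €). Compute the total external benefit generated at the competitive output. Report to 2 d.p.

€435.36

Market equilibrium (private): 23.29 + 2.66x = 120.35 - 2.86x → x_m = 17.5833.
Total external benefit = MEB × x_m = 24.76 × 17.5833 = 435.3625.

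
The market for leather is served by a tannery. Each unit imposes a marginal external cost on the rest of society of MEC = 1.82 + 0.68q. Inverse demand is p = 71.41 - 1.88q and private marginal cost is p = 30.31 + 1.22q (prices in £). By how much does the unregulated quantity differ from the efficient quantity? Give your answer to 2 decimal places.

2.87 units

Market equilibrium (private): 30.31 + 1.22q = 71.41 - 1.88q → q_m = 13.2581.
Social marginal cost = private MC + MEC = 32.13 + 1.90q.
Set SMC = demand: 32.13 + 1.90q = 71.41 - 1.88q → q* = 10.3915.
Gap = |13.2581 − 10.3915| = 2.8666.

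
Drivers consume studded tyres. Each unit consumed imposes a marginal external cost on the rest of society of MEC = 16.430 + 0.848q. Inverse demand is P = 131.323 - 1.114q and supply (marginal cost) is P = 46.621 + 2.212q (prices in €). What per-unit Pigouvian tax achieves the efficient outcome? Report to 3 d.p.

tax = €30.300 per unit

Social marginal benefit = demand − MEC = 114.893 - 1.962q.
Set SMB = MC: 114.893 - 1.962q = 46.621 + 2.212q → q* = 16.3565.
The Pigouvian tax equals MEC at q*: 16.430 + 0.848×16.3565 = 30.3003.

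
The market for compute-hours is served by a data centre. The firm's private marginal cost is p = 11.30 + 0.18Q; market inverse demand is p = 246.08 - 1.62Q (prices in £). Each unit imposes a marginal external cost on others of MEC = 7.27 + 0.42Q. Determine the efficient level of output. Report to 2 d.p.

Q* = 102.48

Social marginal cost = private MC + MEC = 18.57 + 0.60Q.
Set SMC = demand: 18.57 + 0.60Q = 246.08 - 1.62Q → Q* = 102.4820.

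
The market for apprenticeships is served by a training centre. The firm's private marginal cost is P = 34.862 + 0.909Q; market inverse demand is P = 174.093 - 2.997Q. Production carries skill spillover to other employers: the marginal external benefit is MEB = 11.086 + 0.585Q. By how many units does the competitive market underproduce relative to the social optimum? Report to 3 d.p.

Market equilibrium (private): 34.862 + 0.909Q = 174.093 - 2.997Q → Q_m = 35.6454.
Social marginal cost = private MC − MEB = 23.776 + 0.324Q.
Set SMC = demand: 23.776 + 0.324Q = 174.093 - 2.997Q → Q* = 45.2626.
Gap = |35.6454 − 45.2626| = 9.6172.

9.617 units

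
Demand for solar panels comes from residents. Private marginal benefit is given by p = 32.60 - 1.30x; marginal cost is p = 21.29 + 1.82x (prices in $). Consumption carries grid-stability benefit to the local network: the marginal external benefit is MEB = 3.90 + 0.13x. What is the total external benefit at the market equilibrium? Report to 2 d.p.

Market equilibrium (private): 21.29 + 1.82x = 32.60 - 1.30x → x_m = 3.6250.
Total external benefit = ∫₀^{x_m} (3.90 + 0.13x) dx = 3.90×3.6250 + ½×0.13×3.6250² = 14.9916.

$14.99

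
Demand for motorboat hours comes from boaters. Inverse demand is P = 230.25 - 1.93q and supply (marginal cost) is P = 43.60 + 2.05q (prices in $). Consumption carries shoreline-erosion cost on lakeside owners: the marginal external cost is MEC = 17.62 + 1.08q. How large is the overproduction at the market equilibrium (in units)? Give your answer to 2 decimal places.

Market equilibrium (private): 43.60 + 2.05q = 230.25 - 1.93q → q_m = 46.8970.
Social marginal benefit = demand − MEC = 212.63 - 3.01q.
Set SMB = MC: 212.63 - 3.01q = 43.60 + 2.05q → q* = 33.4051.
Gap = |46.8970 − 33.4051| = 13.4919.

13.49 units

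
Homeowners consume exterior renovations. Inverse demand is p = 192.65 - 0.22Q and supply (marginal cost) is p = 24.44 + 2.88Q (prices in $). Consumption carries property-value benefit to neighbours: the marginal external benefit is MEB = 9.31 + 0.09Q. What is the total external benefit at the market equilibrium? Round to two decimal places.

Market equilibrium (private): 24.44 + 2.88Q = 192.65 - 0.22Q → Q_m = 54.2613.
Total external benefit = ∫₀^{Q_m} (9.31 + 0.09Q) dQ = 9.31×54.2613 + ½×0.09×54.2613² = 637.6657.

$637.67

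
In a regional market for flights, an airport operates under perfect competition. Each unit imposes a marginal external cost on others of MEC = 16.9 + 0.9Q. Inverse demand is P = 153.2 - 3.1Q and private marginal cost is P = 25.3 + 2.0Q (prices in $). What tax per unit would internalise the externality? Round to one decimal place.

tax = $33.6 per unit

Social marginal cost = private MC + MEC = 42.2 + 2.9Q.
Set SMC = demand: 42.2 + 2.9Q = 153.2 - 3.1Q → Q* = 18.5000.
The Pigouvian tax equals MEC at Q*: 16.9 + 0.9×18.5000 = 33.5500.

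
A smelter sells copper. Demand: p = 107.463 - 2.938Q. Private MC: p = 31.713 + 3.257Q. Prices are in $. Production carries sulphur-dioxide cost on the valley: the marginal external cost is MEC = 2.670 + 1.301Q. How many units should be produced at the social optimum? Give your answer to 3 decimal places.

Social marginal cost = private MC + MEC = 34.383 + 4.558Q.
Set SMC = demand: 34.383 + 4.558Q = 107.463 - 2.938Q → Q* = 9.7492.

Q* = 9.749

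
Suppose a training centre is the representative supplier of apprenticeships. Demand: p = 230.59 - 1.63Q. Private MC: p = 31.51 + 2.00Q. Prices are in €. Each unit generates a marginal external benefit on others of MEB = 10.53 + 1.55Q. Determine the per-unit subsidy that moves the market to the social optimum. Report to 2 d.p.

subsidy = €166.73 per unit

Social marginal cost = private MC − MEB = 20.98 + 0.45Q.
Set SMC = demand: 20.98 + 0.45Q = 230.59 - 1.63Q → Q* = 100.7740.
The Pigouvian subsidy equals MEB at Q*: 10.53 + 1.55×100.7740 = 166.7297.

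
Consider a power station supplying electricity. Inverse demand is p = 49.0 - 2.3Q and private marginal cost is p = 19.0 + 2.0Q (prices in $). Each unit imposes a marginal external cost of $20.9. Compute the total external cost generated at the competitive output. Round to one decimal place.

$145.8

Market equilibrium (private): 19.0 + 2.0Q = 49.0 - 2.3Q → Q_m = 6.9767.
Total external cost = MEC × Q_m = 20.9 × 6.9767 = 145.8130.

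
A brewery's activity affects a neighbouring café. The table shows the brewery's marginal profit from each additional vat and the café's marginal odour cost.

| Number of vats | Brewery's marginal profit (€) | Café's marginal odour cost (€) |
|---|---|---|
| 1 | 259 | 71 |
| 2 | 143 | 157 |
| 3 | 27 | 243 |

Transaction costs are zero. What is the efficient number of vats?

1

Bargaining reaches the level where marginal profit last exceeds marginal odour cost.
That holds through level 1 (259 ≥ 71) but not at 2 (143 < 157).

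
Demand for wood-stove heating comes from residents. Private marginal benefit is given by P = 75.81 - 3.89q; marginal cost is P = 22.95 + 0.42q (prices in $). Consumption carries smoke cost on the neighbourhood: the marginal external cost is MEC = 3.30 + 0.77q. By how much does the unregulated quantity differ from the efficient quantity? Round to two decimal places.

2.51 units

Market equilibrium (private): 22.95 + 0.42q = 75.81 - 3.89q → q_m = 12.2645.
Social marginal benefit = demand − MEC = 72.51 - 4.66q.
Set SMB = MC: 72.51 - 4.66q = 22.95 + 0.42q → q* = 9.7559.
Gap = |12.2645 − 9.7559| = 2.5086.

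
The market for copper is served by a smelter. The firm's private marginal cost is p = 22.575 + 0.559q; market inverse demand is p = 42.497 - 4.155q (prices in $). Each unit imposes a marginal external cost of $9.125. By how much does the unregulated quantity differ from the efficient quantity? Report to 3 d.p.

1.936 units

Market equilibrium (private): 22.575 + 0.559q = 42.497 - 4.155q → q_m = 4.2261.
Social marginal cost = private MC + MEC = 31.700 + 0.559q.
Set SMC = demand: 31.700 + 0.559q = 42.497 - 4.155q → q* = 2.2904.
Gap = |4.2261 − 2.2904| = 1.9357.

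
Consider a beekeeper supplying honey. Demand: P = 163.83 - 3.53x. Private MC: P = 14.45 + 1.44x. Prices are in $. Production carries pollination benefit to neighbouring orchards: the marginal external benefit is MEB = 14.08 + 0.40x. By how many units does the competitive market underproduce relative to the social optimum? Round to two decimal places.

5.71 units

Market equilibrium (private): 14.45 + 1.44x = 163.83 - 3.53x → x_m = 30.0563.
Social marginal cost = private MC − MEB = 0.37 + 1.04x.
Set SMC = demand: 0.37 + 1.04x = 163.83 - 3.53x → x* = 35.7681.
Gap = |30.0563 − 35.7681| = 5.7118.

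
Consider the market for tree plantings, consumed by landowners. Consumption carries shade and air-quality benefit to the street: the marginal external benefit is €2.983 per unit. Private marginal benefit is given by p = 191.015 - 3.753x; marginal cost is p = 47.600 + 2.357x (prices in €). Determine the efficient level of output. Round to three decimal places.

x* = 23.960

Social marginal benefit = demand + MEB = 193.998 - 3.753x.
Set SMB = MC: 193.998 - 3.753x = 47.600 + 2.357x → x* = 23.9604.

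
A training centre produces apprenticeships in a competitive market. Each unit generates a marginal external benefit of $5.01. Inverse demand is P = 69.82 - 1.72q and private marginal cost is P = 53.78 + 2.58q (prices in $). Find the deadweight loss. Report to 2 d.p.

Market equilibrium (private): 53.78 + 2.58q = 69.82 - 1.72q → q_m = 3.7302.
Social marginal cost = private MC − MEB = 48.77 + 2.58q.
Set SMC = demand: 48.77 + 2.58q = 69.82 - 1.72q → q* = 4.8953.
The loss is the area between SMC and demand from q* to q_m; with linear curves that's a triangle of height MEB(q_m).
DWL = ½ × 1.1651 × 5.0100 = 2.9186.

DWL = $2.92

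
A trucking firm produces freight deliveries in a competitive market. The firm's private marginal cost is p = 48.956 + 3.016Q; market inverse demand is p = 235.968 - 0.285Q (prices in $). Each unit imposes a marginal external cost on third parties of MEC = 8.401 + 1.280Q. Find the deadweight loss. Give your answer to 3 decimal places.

DWL = $714.643

Market equilibrium (private): 48.956 + 3.016Q = 235.968 - 0.285Q → Q_m = 56.6531.
Social marginal cost = private MC + MEC = 57.357 + 4.296Q.
Set SMC = demand: 57.357 + 4.296Q = 235.968 - 0.285Q → Q* = 38.9895.
The welfare-loss triangle has base |Q_m − Q*| and height MEC(Q_m) (the vertical gap between SMC and demand is zero at Q* and MEC at Q_m).
DWL = ½ × 17.6636 × 80.9170 = 714.6428.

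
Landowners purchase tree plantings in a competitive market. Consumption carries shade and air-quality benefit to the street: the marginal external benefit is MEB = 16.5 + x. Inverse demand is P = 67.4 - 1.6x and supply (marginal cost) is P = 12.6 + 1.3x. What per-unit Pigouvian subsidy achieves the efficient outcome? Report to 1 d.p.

Social marginal benefit = demand + MEB = 83.9 - 0.6x.
Set SMB = MC: 83.9 - 0.6x = 12.6 + 1.3x → x* = 37.5263.
The Pigouvian subsidy equals MEB at x*: 16.5 + 1.0×37.5263 = 54.0263.

subsidy = 54.0 per unit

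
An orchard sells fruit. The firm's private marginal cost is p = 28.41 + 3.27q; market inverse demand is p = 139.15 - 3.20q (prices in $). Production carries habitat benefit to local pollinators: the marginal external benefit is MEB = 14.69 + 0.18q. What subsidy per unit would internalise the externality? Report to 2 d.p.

Social marginal cost = private MC − MEB = 13.72 + 3.09q.
Set SMC = demand: 13.72 + 3.09q = 139.15 - 3.20q → q* = 19.9412.
The Pigouvian subsidy equals MEB at q*: 14.69 + 0.18×19.9412 = 18.2794.

subsidy = $18.28 per unit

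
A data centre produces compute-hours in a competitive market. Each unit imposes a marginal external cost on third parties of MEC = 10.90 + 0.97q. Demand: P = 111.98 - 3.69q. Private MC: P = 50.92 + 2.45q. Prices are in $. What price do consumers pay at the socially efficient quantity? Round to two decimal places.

Social marginal cost = private MC + MEC = 61.82 + 3.42q.
Set SMC = demand: 61.82 + 3.42q = 111.98 - 3.69q → q* = 7.0549.
Consumer price on the demand curve at q*: 111.98 − 3.69×7.0549 = 85.9474.

P = $85.95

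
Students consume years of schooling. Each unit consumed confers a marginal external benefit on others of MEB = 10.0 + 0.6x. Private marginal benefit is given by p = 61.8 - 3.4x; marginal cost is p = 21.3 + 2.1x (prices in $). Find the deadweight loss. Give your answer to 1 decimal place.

DWL = $21.2

Market equilibrium (private): 21.3 + 2.1x = 61.8 - 3.4x → x_m = 7.3636.
Social marginal benefit = demand + MEB = 71.8 - 2.8x.
Set SMB = MC: 71.8 - 2.8x = 21.3 + 2.1x → x* = 10.3061.
The welfare-loss triangle has base |x_m − x*| and height MEB(x_m) (the vertical gap between SMB and MC is zero at x* and MEB at x_m).
DWL = ½ × 2.9425 × 14.4182 = 21.2128.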